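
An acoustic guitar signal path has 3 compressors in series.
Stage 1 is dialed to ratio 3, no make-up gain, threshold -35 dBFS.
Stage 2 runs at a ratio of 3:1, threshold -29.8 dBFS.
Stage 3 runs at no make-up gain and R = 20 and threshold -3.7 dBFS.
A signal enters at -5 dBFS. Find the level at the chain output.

-28.2 dBFS

Stage 1: 30 dB above -35 dBFS, reduced 3:1 to 10 dB above → -25 dBFS.
Stage 2: overshoot 4.8 dB → 4.8/3 = 1.6 dB → -28.2 dBFS.
Stage 3: -28.2 dBFS ≤ -3.7 dBFS, so stage 3 doesn't engage; output -28.2 dBFS.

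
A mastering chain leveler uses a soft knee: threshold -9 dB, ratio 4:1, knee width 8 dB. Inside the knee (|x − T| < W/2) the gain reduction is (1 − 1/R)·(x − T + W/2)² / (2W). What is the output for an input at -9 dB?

-9.75 dB

x − T + W/2 = -9 − (-9) + 4 = 4.
GR = (1 − 1/4) × 4² / 16 = 0.75 × 16 / 16 = 0.75 dB.
Output = -9 − 0.75 = -9.75 dB.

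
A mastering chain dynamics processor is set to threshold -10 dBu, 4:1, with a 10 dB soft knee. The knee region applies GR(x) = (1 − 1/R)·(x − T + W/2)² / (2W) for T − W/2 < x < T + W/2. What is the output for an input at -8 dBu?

-9.8375 dBu

x − T + W/2 = -8 − (-10) + 5 = 7.
GR = (1 − 1/4) × 7² / 20 = 0.75 × 49 / 20 = 1.8375 dB.
Output = -8 − 1.8375 = -9.8375 dBu.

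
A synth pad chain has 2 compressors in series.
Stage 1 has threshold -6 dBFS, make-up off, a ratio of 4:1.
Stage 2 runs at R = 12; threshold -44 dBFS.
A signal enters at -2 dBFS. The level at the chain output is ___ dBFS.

Stage 1: -2 dBFS is 4 dB over -6 dBFS; at 4:1 that becomes 1 dB over, giving -5 dBFS.
Stage 2: 39 dB above -44 dBFS, reduced 12:1 to 3.25 dB above → -40.75 dBFS.

-40.75 dBFS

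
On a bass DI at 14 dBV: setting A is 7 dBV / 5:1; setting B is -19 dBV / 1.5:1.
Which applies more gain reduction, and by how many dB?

B, by 5.4 dB

A: 7 dB over, compressed to 1.4 dB over, so 5.6 dB of GR.
B: 33 dB over, compressed to 22 dB over, so 11 dB of GR.
B reduces 5.4 dB more.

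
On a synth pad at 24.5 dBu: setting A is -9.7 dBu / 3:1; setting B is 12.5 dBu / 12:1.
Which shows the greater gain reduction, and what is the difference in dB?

A: overshoot 34.2 dB → output overshoot 11.4 dB → GR 22.8 dB.
B: overshoot 12 dB → output overshoot 1 dB → GR 11 dB.
A reduces 11.8 dB more.

A, by 11.8 dB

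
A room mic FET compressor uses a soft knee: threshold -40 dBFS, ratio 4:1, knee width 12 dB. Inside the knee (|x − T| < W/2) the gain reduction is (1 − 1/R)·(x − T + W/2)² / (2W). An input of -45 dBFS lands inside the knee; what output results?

-45.03125 dBFS

x − T + W/2 = -45 − (-40) + 6 = 1.
GR = (1 − 1/4) × 1² / 24 = 0.75 × 1 / 24 = 0.03125 dB.
Output = -45 − 0.03125 = -45.03125 dBFS.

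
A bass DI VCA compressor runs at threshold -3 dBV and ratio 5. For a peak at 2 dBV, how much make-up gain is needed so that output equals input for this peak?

4 dB

Without make-up, output = threshold + overshoot/5 = -3 + 1 = -2 dBV.
Gap to target: 4 dB.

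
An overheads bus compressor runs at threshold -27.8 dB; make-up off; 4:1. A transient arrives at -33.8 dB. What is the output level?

-33.8 dB

-33.8 dB is 6 dB below the -27.8 dB threshold, so no gain reduction is applied.
Output = input = -33.8 dB.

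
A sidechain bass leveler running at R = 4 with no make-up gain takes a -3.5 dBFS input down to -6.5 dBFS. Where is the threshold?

Input is 4 dB above T (since output overshoot × R = input overshoot: (-6.5 − T)·4 = -3.5 − T gives T = -7.5 dBFS).
Check: -7.5 + (-3.5 − (-7.5))/4 = -7.5 + 1 = -6.5 dBFS. ✓

-7.5 dBFS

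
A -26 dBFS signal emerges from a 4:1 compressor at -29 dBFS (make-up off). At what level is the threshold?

-30 dBFS

Input is 4 dB above T (since output overshoot × R = input overshoot: (-29 − T)·4 = -26 − T gives T = -30 dBFS).
Check: -30 + (-26 − (-30))/4 = -30 + 1 = -29 dBFS. ✓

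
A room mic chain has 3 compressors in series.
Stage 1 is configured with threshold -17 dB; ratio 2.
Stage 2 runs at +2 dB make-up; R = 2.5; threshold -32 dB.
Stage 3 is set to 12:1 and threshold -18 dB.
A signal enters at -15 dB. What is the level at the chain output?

Stage 1: -15 dB is 2 dB over -17 dB; at 2:1 that becomes 1 dB over, giving -16 dB.
Stage 2: -16 dB is 16 dB over -32 dB; at 2.5:1 that becomes 6.4 dB over, giving -25.6 dB; +2 dB make-up → -23.6 dB.
Stage 3: below threshold (-23.6 ≤ -18); passes unchanged; output -23.6 dB.

-23.6 dB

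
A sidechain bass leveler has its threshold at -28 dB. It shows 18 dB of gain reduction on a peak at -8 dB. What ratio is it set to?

10:1

Input overshoot = -8 − (-28) = 20 dB.
Output overshoot = 20 − 18 = 2 dB.
Ratio = input overshoot / output overshoot = 20 / 2 = 10.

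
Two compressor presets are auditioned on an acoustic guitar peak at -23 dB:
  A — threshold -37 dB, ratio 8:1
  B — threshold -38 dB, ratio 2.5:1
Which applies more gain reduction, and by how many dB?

A, by 3.25 dB

A: overshoot 14 dB → output overshoot 1.75 dB → GR 12.25 dB.
B: overshoot 15 dB → output overshoot 6 dB → GR 9 dB.
A applies 3.25 dB more gain reduction.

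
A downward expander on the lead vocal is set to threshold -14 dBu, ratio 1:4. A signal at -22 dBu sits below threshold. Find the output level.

Undershoot = (-14) − (-22) = 8 dB.
At 1:4, that expands to 32 dB under threshold.
Output = -14 − 32 = -46 dBu.

-46 dBu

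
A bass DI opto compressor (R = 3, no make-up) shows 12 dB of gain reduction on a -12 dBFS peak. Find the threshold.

Let T be the threshold. Output overshoot = (input overshoot)/R, so -24 − T = (-12 − T)/3.
3·(-24 − T) = -12 − T → 2·T = -72 − (-12) = -60.
T = -60/2 = -30 dBFS.

-30 dBFS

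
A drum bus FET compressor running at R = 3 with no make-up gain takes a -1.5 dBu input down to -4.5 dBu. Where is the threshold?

Gain reduction = -1.5 − (-4.5) = 3 dB; output overshoot = GR / (R − 1) = 3 / 2 = 1.5 dB.
Threshold = output − output overshoot = -4.5 − 1.5 = -6 dBu.

-6 dBu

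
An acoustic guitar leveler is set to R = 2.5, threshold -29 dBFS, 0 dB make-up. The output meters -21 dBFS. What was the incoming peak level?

-9 dBFS

The compressed level sits -21 − (-29) = 8 dB over threshold.
Input overshoot = R × output overshoot = 20 dB → input = -29 + 20 = -9 dBFS.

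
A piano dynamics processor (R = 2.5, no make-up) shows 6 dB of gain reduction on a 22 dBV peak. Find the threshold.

Gain reduction = 22 − 16 = 6 dB; output overshoot = GR / (R − 1) = 6 / 1.5 = 4 dB.
Threshold = output − output overshoot = 16 − 4 = 12 dBV.

12 dBV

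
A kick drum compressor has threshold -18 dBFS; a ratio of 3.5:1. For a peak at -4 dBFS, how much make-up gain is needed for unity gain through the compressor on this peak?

10 dB

Without make-up, output = threshold + overshoot/3.5 = -18 + 4 = -14 dBFS.
Gap to target: 10 dB.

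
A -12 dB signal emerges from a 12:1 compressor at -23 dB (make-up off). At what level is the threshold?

Let T be the threshold. Output overshoot = (input overshoot)/R, so -23 − T = (-12 − T)/12.
12·(-23 − T) = -12 − T → 11·T = -276 − (-12) = -264.
T = -264/11 = -24 dB.

-24 dB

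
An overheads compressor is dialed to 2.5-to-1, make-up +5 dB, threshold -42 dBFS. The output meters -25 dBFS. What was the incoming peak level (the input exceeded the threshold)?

Remove make-up: -25 − 5 = -30 dBFS.
Post-compression overshoot = -30 − (-42) = 12 dB.
Input overshoot = R × output overshoot = 30 dB → input = -42 + 30 = -12 dBFS.

-12 dBFS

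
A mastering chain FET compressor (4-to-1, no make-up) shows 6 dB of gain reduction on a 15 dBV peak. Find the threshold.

7 dBV

Gain reduction = 15 − 9 = 6 dB; output overshoot = GR / (R − 1) = 6 / 3 = 2 dB.
Threshold = output − output overshoot = 9 − 2 = 7 dBV.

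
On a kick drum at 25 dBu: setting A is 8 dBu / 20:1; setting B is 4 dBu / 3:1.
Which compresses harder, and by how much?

A, by 2.15 dB

A: 17 dB over, compressed to 0.85 dB over, so 16.15 dB of GR.
B: 21 dB over, compressed to 7 dB over, so 14 dB of GR.
A applies 2.15 dB more gain reduction.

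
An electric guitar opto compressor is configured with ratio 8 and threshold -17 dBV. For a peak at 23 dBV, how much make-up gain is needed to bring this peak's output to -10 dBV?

Overshoot 40 dB → 40/8 = 5 dB after compression, so the compressed level is -17 + 5 = -12 dBV.
Make-up = target − compressed = -10 − (-12) = 2 dB.

2 dB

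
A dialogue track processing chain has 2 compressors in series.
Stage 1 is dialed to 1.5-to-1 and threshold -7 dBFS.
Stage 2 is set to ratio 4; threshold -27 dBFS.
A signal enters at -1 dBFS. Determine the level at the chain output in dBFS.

Stage 1: -1 dBFS is 6 dB over -7 dBFS; at 1.5:1 that becomes 4 dB over, giving -3 dBFS.
Stage 2: 24 dB above -27 dBFS, reduced 4:1 to 6 dB above → -21 dBFS.

-21 dBFS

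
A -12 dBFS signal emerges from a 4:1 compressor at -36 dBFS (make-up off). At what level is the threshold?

-44 dBFS

Input is 32 dB above T (since output overshoot × R = input overshoot: (-36 − T)·4 = -12 − T gives T = -44 dBFS).
Check: -44 + (-12 − (-44))/4 = -44 + 8 = -36 dBFS. ✓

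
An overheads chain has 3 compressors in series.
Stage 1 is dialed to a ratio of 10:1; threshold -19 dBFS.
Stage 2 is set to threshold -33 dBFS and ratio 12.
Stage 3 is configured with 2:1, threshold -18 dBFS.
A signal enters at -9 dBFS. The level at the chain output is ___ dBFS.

-31.75 dBFS

Stage 1: 10 dB above -19 dBFS, reduced 10:1 to 1 dB above → -18 dBFS.
Stage 2: overshoot 15 dB → 15/12 = 1.25 dB → -31.75 dBFS.
Stage 3: -31.75 dBFS is at or below the -18 dBFS threshold — no compression; output -31.75 dBFS.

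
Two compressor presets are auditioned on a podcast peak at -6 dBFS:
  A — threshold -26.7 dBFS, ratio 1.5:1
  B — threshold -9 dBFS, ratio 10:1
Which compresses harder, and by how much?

A: GR = 20.7 − 20.7/1.5 = 6.9 dB.
B: GR = 3 − 3/10 = 2.7 dB.
A applies 4.2 dB more gain reduction.

A, by 4.2 dB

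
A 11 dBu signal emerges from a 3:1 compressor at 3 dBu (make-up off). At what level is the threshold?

Input is 12 dB above T (since output overshoot × R = input overshoot: (3 − T)·3 = 11 − T gives T = -1 dBu).
Check: -1 + (11 − (-1))/3 = -1 + 4 = 3 dBu. ✓

-1 dBu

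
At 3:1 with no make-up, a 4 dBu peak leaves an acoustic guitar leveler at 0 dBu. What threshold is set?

Input is 6 dB above T (since output overshoot × R = input overshoot: (0 − T)·3 = 4 − T gives T = -2 dBu).
Check: -2 + (4 − (-2))/3 = -2 + 2 = 0 dBu. ✓

-2 dBu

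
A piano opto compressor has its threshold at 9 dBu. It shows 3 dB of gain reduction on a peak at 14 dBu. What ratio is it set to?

Input overshoot = 14 − 9 = 5 dB.
Output overshoot = 5 − 3 = 2 dB.
Ratio = input overshoot / output overshoot = 5 / 2 = 2.5.

2.5:1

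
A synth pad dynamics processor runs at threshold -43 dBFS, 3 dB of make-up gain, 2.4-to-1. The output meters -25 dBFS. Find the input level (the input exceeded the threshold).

-7 dBFS

Remove make-up: -25 − 3 = -28 dBFS.
The compressed level sits -28 − (-43) = 15 dB over threshold.
Undo the ratio: input overshoot = 15 × 2.4 = 36 dB, giving input = -7 dBFS.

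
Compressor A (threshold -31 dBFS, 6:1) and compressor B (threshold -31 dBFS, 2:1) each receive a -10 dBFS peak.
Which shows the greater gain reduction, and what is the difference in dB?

A: overshoot 21 dB → output overshoot 3.5 dB → GR 17.5 dB.
B: overshoot 21 dB → output overshoot 10.5 dB → GR 10.5 dB.
A reduces 7 dB more.

A, by 7 dB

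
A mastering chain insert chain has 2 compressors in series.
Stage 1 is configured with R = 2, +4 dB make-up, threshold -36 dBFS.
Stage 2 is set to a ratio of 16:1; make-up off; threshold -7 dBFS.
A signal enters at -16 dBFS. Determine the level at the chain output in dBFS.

Stage 1: -16 dBFS is 20 dB over -36 dBFS; at 2:1 that becomes 10 dB over, giving -26 dBFS; +4 dB make-up → -22 dBFS.
Stage 2: -22 dBFS ≤ -7 dBFS, so stage 2 doesn't engage; output -22 dBFS.

-22 dBFS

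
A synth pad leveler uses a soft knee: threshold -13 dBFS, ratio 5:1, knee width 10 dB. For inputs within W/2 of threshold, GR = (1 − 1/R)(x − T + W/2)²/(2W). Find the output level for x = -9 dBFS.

x − T + W/2 = -9 − (-13) + 5 = 9.
GR = (1 − 1/5) × 9² / 20 = 0.8 × 81 / 20 = 3.24 dB.
Output = -9 − 3.24 = -12.24 dBFS.

-12.24 dBFS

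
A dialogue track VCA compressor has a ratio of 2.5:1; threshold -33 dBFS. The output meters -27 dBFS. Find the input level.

-18 dBFS

Post-compression overshoot = -27 − (-33) = 6 dB.
Input overshoot = R × output overshoot = 15 dB → input = -33 + 15 = -18 dBFS.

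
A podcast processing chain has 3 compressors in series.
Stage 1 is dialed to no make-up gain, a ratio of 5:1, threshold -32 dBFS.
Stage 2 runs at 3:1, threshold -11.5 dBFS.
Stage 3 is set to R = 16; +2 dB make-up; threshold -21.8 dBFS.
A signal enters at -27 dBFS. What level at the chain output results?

-29 dBFS

Stage 1: -27 dBFS is 5 dB over -32 dBFS; at 5:1 that becomes 1 dB over, giving -31 dBFS.
Stage 2: -31 dBFS ≤ -11.5 dBFS, so stage 2 doesn't engage; output -31 dBFS.
Stage 3: -31 dBFS is at or below the -21.8 dBFS threshold — no compression; make-up brings it to -29 dBFS.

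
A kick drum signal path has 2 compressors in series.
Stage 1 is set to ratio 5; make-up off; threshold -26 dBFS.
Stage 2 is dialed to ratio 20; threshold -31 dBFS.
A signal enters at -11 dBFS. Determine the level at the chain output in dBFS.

-30.6 dBFS

Stage 1: -11 dBFS is 15 dB over -26 dBFS; at 5:1 that becomes 3 dB over, giving -23 dBFS.
Stage 2: overshoot 8 dB → 8/20 = 0.4 dB → -30.6 dBFS.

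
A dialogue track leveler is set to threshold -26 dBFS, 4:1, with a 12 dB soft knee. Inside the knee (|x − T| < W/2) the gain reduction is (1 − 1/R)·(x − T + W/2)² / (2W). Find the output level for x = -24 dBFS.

-26 dBFS

x − T + W/2 = -24 − (-26) + 6 = 8.
GR = (1 − 1/4) × 8² / 24 = 0.75 × 64 / 24 = 2 dB.
Output = -24 − 2 = -26 dBFS.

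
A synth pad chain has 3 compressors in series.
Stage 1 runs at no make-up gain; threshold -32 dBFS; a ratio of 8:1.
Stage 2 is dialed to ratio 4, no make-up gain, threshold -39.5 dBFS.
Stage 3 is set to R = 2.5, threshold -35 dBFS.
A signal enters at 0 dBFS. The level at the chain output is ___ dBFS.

Stage 1: overshoot 32 dB → 32/8 = 4 dB → -28 dBFS.
Stage 2: -28 dBFS is 11.5 dB over -39.5 dBFS; at 4:1 that becomes 2.875 dB over, giving -36.625 dBFS.
Stage 3: below threshold (-36.625 ≤ -35); passes unchanged; output -36.625 dBFS.

-36.625 dBFS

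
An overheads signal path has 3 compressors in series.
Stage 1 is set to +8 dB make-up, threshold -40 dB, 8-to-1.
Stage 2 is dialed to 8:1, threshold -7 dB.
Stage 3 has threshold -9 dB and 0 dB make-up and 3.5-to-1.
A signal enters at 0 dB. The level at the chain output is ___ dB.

Stage 1: 40 dB above -40 dB, reduced 8:1 to 5 dB above → -35 dB; +8 dB make-up → -27 dB.
Stage 2: -27 dB ≤ -7 dB, so stage 2 doesn't engage; output -27 dB.
Stage 3: -27 dB is at or below the -9 dB threshold — no compression; output -27 dB.

-27 dB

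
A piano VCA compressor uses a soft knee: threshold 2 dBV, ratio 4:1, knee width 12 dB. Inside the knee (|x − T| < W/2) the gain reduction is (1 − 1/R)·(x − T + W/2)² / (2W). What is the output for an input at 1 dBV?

0.21875 dBV

x − T + W/2 = 1 − 2 + 6 = 5.
GR = (1 − 1/4) × 5² / 24 = 0.75 × 25 / 24 = 0.78125 dB.
Output = 1 − 0.78125 = 0.21875 dBV.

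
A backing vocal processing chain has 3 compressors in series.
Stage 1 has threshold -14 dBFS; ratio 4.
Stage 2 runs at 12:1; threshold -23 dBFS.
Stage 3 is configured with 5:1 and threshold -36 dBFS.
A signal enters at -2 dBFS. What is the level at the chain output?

Stage 1: 12 dB above -14 dBFS, reduced 4:1 to 3 dB above → -11 dBFS.
Stage 2: 12 dB above -23 dBFS, reduced 12:1 to 1 dB above → -22 dBFS.
Stage 3: -22 dBFS is 14 dB over -36 dBFS; at 5:1 that becomes 2.8 dB over, giving -33.2 dBFS.

-33.2 dBFS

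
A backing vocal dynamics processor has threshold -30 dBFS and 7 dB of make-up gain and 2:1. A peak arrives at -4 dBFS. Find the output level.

-10 dBFS

The input is 26 dB above the -30 dBFS threshold.
At 2:1 the overshoot is divided by 2, leaving 13 dB above threshold.
So the level is -30 + 13 = -17 dBFS; make-up adds 7 dB, giving -10 dBFS.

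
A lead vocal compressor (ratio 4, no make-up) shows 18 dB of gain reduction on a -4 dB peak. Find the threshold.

Input is 24 dB above T (since output overshoot × R = input overshoot: (-22 − T)·4 = -4 − T gives T = -28 dB).
Check: -28 + (-4 − (-28))/4 = -28 + 6 = -22 dB. ✓

-28 dB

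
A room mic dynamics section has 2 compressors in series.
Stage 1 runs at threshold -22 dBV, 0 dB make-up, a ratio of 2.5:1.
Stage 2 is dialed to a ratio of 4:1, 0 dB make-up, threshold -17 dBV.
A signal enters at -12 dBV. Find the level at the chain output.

Stage 1: -12 dBV is 10 dB over -22 dBV; at 2.5:1 that becomes 4 dB over, giving -18 dBV.
Stage 2: below threshold (-18 ≤ -17); passes unchanged; output -18 dBV.

-18 dBV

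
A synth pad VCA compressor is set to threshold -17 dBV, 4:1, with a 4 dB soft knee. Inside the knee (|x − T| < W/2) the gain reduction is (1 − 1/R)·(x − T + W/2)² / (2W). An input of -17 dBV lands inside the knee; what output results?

-17.375 dBV

x − T + W/2 = -17 − (-17) + 2 = 2.
GR = (1 − 1/4) × 2² / 8 = 0.75 × 4 / 8 = 0.375 dB.
Output = -17 − 0.375 = -17.375 dBV.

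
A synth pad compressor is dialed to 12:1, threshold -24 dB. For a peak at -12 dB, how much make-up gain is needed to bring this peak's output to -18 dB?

The peak compresses to -24 + 12/12 = -23 dB.
To reach -18 dB requires -18 − (-23) = 5 dB of make-up.

5 dB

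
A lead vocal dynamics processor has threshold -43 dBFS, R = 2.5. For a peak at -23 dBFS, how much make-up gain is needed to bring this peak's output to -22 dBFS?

Without make-up, output = threshold + overshoot/2.5 = -43 + 8 = -35 dBFS.
Gap to target: 13 dB.

13 dB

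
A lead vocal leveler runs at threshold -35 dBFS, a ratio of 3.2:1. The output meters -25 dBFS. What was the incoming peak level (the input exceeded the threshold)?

-3 dBFS

Post-compression overshoot = -25 − (-35) = 10 dB.
Input overshoot = R × output overshoot = 32 dB → input = -35 + 32 = -3 dBFS.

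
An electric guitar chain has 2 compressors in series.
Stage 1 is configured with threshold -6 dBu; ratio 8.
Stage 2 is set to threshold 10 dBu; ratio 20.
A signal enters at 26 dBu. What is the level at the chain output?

Stage 1: 32 dB above -6 dBu, reduced 8:1 to 4 dB above → -2 dBu.
Stage 2: below threshold (-2 ≤ 10); passes unchanged; output -2 dBu.

-2 dBu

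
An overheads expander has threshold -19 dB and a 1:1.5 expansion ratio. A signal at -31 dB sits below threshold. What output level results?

The input is 12 dB below the -19 dB threshold.
A 1:1.5 expander multiplies undershoot by 1.5: 12 × 1.5 = 18 dB below threshold.
Output = -19 − 18 = -37 dB.

-37 dB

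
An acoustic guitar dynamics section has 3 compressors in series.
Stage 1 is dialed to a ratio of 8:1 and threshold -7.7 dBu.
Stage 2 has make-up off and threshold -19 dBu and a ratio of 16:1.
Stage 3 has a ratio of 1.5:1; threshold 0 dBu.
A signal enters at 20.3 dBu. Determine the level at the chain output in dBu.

-18.075 dBu

Stage 1: 28 dB above -7.7 dBu, reduced 8:1 to 3.5 dB above → -4.2 dBu.
Stage 2: overshoot 14.8 dB → 14.8/16 = 0.925 dB → -18.075 dBu.
Stage 3: -18.075 dBu ≤ 0 dBu, so stage 3 doesn't engage; output -18.075 dBu.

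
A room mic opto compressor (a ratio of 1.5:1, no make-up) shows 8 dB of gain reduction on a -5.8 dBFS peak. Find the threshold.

-29.8 dBFS

Input is 24 dB above T (since output overshoot × R = input overshoot: (-13.8 − T)·1.5 = -5.8 − T gives T = -29.8 dBFS).
Check: -29.8 + (-5.8 − (-29.8))/1.5 = -29.8 + 16 = -13.8 dBFS. ✓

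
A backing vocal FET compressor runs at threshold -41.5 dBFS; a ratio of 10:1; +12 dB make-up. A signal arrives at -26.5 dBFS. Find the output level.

-28 dBFS

The input is 15 dB above the -41.5 dBFS threshold.
10:1 compression reduces that to 15/10 = 1.5 dB over.
So the level is -41.5 + 1.5 = -40 dBFS; make-up adds 12 dB, giving -28 dBFS.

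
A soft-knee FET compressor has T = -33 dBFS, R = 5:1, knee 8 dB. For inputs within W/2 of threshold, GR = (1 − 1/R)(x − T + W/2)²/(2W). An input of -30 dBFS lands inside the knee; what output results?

-32.45 dBFS

x − T + W/2 = -30 − (-33) + 4 = 7.
GR = (1 − 1/5) × 7² / 16 = 0.8 × 49 / 16 = 2.45 dB.
Output = -30 − 2.45 = -32.45 dBFS.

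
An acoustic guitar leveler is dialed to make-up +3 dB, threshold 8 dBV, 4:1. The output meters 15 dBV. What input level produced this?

Remove make-up: 15 − 3 = 12 dBV.
The compressed level sits 12 − 8 = 4 dB over threshold.
Input overshoot = R × output overshoot = 16 dB → input = 8 + 16 = 24 dBV.

24 dBV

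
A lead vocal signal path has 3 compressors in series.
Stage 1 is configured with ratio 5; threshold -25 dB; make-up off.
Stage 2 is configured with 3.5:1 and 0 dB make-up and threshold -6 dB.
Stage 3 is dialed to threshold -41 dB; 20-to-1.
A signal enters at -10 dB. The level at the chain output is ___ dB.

-40.05 dB

Stage 1: -10 dB is 15 dB over -25 dB; at 5:1 that becomes 3 dB over, giving -22 dB.
Stage 2: below threshold (-22 ≤ -6); passes unchanged; output -22 dB.
Stage 3: overshoot 19 dB → 19/20 = 0.95 dB → -40.05 dB.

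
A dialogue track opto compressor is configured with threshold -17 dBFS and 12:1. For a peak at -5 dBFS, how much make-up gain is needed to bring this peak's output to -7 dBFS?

Without make-up, output = threshold + overshoot/12 = -17 + 1 = -16 dBFS.
Gap to target: 9 dB.

9 dB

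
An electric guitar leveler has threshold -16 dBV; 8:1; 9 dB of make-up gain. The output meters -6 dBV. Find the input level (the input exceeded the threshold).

Remove make-up: -6 − 9 = -15 dBV.
The compressed level sits -15 − (-16) = 1 dB over threshold.
Undo the ratio: input overshoot = 1 × 8 = 8 dB, giving input = -8 dBV.

-8 dBV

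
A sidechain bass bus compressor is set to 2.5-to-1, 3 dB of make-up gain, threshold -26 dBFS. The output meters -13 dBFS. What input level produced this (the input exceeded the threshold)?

-1 dBFS

Remove make-up: -13 − 3 = -16 dBFS.
Post-compression overshoot = -16 − (-26) = 10 dB.
Input overshoot = R × output overshoot = 25 dB → input = -26 + 25 = -1 dBFS.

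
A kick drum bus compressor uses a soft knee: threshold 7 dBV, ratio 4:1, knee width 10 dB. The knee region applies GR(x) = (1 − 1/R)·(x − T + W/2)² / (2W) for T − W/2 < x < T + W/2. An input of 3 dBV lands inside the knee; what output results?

2.9625 dBV

x − T + W/2 = 3 − 7 + 5 = 1.
GR = (1 − 1/4) × 1² / 20 = 0.75 × 1 / 20 = 0.0375 dB.
Output = 3 − 0.0375 = 2.9625 dBV.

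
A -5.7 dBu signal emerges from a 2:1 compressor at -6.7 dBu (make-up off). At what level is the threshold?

Gain reduction = -5.7 − (-6.7) = 1 dB; output overshoot = GR / (R − 1) = 1 / 1 = 1 dB.
Threshold = output − output overshoot = -6.7 − 1 = -7.7 dBu.

-7.7 dBu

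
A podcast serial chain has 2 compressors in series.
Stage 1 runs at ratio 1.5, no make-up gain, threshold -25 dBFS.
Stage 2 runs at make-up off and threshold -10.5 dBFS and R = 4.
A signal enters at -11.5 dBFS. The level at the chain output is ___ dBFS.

Stage 1: overshoot 13.5 dB → 13.5/1.5 = 9 dB → -16 dBFS.
Stage 2: -16 dBFS ≤ -10.5 dBFS, so stage 2 doesn't engage; output -16 dBFS.

-16 dBFS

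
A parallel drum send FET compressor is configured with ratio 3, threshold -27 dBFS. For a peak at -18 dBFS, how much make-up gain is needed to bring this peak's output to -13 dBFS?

11 dB

Without make-up, output = threshold + overshoot/3 = -27 + 3 = -24 dBFS.
Gap to target: 11 dB.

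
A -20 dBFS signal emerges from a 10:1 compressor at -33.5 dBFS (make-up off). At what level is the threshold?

-35 dBFS

Gain reduction = -20 − (-33.5) = 13.5 dB; output overshoot = GR / (R − 1) = 13.5 / 9 = 1.5 dB.
Threshold = output − output overshoot = -33.5 − 1.5 = -35 dBFS.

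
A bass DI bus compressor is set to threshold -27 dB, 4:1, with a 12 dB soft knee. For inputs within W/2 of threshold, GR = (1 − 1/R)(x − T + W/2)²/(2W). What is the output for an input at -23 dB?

x − T + W/2 = -23 − (-27) + 6 = 10.
GR = (1 − 1/4) × 10² / 24 = 0.75 × 100 / 24 = 3.125 dB.
Output = -23 − 3.125 = -26.125 dB.

-26.125 dB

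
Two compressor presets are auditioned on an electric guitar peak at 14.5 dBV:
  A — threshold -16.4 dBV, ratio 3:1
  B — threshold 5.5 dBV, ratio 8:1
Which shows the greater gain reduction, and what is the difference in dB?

A, by 12.725 dB

A: GR = 30.9 − 30.9/3 = 20.6 dB.
B: GR = 9 − 9/8 = 7.875 dB.
A applies 12.725 dB more gain reduction.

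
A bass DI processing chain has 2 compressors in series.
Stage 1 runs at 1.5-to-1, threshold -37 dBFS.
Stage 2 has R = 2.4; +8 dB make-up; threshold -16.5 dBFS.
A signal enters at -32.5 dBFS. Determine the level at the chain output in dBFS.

Stage 1: -32.5 dBFS is 4.5 dB over -37 dBFS; at 1.5:1 that becomes 3 dB over, giving -34 dBFS.
Stage 2: below threshold (-34 ≤ -16.5); passes unchanged; make-up brings it to -26 dBFS.

-26 dBFS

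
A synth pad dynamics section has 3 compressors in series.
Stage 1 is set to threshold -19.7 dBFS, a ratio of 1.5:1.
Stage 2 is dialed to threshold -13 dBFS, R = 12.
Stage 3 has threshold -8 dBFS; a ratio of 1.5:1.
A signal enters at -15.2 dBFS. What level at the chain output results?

Stage 1: 4.5 dB above -19.7 dBFS, reduced 1.5:1 to 3 dB above → -16.7 dBFS.
Stage 2: -16.7 dBFS is at or below the -13 dBFS threshold — no compression; output -16.7 dBFS.
Stage 3: -16.7 dBFS is at or below the -8 dBFS threshold — no compression; output -16.7 dBFS.

-16.7 dBFS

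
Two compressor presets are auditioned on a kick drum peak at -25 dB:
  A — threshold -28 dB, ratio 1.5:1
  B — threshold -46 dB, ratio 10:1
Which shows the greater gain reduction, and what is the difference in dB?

B, by 17.9 dB

A: GR = 3 − 3/1.5 = 1 dB.
B: GR = 21 − 21/10 = 18.9 dB.
B reduces 17.9 dB more.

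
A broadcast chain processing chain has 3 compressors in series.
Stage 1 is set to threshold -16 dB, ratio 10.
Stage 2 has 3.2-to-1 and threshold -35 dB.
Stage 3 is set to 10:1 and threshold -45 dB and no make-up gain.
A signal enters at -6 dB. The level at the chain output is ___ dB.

-43.375 dB

Stage 1: -6 dB is 10 dB over -16 dB; at 10:1 that becomes 1 dB over, giving -15 dB.
Stage 2: overshoot 20 dB → 20/3.2 = 6.25 dB → -28.75 dB.
Stage 3: -28.75 dB is 16.25 dB over -45 dB; at 10:1 that becomes 1.625 dB over, giving -43.375 dB.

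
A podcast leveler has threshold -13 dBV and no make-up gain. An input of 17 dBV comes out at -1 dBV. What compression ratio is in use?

2.5:1

Input overshoot = 17 − (-13) = 30 dB; output overshoot = -1 − (-13) = 12 dB.
Ratio = 30 / 12 = 2.5.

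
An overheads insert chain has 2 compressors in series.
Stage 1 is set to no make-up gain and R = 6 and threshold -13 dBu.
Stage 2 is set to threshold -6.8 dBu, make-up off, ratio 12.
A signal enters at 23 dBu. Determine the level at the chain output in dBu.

-7 dBu

Stage 1: 23 dBu is 36 dB over -13 dBu; at 6:1 that becomes 6 dB over, giving -7 dBu.
Stage 2: below threshold (-7 ≤ -6.8); passes unchanged; output -7 dBu.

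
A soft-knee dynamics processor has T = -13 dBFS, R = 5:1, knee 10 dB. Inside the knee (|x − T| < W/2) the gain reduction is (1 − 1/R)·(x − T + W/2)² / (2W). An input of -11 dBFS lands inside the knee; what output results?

x − T + W/2 = -11 − (-13) + 5 = 7.
GR = (1 − 1/5) × 7² / 20 = 0.8 × 49 / 20 = 1.96 dB.
Output = -11 − 1.96 = -12.96 dBFS.

-12.96 dBFS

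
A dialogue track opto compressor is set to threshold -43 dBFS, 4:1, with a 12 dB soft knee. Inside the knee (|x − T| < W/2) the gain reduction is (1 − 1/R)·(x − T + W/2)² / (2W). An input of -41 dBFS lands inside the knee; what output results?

x − T + W/2 = -41 − (-43) + 6 = 8.
GR = (1 − 1/4) × 8² / 24 = 0.75 × 64 / 24 = 2 dB.
Output = -41 − 2 = -43 dBFS.

-43 dBFS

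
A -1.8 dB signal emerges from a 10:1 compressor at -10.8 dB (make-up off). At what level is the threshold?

-11.8 dB

Let T be the threshold. Output overshoot = (input overshoot)/R, so -10.8 − T = (-1.8 − T)/10.
10·(-10.8 − T) = -1.8 − T → 9·T = -108 − (-1.8) = -106.2.
T = -106.2/9 = -11.8 dB.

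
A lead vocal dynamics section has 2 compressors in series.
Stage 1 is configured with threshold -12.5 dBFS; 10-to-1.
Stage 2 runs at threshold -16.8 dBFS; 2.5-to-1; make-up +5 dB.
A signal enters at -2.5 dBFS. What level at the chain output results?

Stage 1: -2.5 dBFS is 10 dB over -12.5 dBFS; at 10:1 that becomes 1 dB over, giving -11.5 dBFS.
Stage 2: 5.3 dB above -16.8 dBFS, reduced 2.5:1 to 2.12 dB above → -14.68 dBFS; +5 dB make-up → -9.68 dBFS.

-9.68 dBFS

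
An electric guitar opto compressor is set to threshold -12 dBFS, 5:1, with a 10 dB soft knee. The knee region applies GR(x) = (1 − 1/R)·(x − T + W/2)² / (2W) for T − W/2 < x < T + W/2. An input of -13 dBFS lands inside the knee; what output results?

-13.64 dBFS

x − T + W/2 = -13 − (-12) + 5 = 4.
GR = (1 − 1/5) × 4² / 20 = 0.8 × 16 / 20 = 0.64 dB.
Output = -13 − 0.64 = -13.64 dBFS.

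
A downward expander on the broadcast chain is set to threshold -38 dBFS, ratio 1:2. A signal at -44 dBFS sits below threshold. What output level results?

-50 dBFS

The input is 6 dB below the -38 dBFS threshold.
A 1:2 expander multiplies undershoot by 2: 6 × 2 = 12 dB below threshold.
Output = -38 − 12 = -50 dBFS.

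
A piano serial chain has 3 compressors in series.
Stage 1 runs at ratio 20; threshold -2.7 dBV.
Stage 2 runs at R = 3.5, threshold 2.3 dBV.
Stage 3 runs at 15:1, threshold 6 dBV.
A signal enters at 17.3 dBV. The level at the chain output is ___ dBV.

Stage 1: overshoot 20 dB → 20/20 = 1 dB → -1.7 dBV.
Stage 2: below threshold (-1.7 ≤ 2.3); passes unchanged; output -1.7 dBV.
Stage 3: -1.7 dBV is at or below the 6 dBV threshold — no compression; output -1.7 dBV.

-1.7 dBV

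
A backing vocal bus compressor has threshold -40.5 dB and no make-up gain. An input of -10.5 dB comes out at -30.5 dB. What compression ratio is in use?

Input overshoot = -10.5 − (-40.5) = 30 dB; output overshoot = -30.5 − (-40.5) = 10 dB.
Ratio = 30 / 10 = 3.

3:1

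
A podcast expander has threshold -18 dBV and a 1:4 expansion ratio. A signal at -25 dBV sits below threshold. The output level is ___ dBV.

The input is 7 dB below the -18 dBV threshold.
A 1:4 expander multiplies undershoot by 4: 7 × 4 = 28 dB below threshold.
Output = -18 − 28 = -46 dBV.

-46 dBV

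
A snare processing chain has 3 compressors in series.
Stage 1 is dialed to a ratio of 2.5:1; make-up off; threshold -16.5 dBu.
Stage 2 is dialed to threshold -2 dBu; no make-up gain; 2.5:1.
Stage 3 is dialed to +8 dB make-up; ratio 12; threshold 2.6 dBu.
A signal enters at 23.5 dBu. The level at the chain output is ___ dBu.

Stage 1: overshoot 40 dB → 40/2.5 = 16 dB → -0.5 dBu.
Stage 2: overshoot 1.5 dB → 1.5/2.5 = 0.6 dB → -1.4 dBu.
Stage 3: -1.4 dBu ≤ 2.6 dBu, so stage 3 doesn't engage; make-up brings it to 6.6 dBu.

6.6 dBu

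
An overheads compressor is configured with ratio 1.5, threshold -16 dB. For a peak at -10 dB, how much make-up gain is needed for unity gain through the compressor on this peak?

2 dB

Overshoot 6 dB → 6/1.5 = 4 dB after compression, so the compressed level is -16 + 4 = -12 dB.
Make-up = target − compressed = -10 − (-12) = 2 dB.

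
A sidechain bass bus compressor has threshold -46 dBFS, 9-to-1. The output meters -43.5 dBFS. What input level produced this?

That's 2.5 dB above the -46 dBFS threshold.
Input overshoot = R × output overshoot = 22.5 dB → input = -46 + 22.5 = -23.5 dBFS.

-23.5 dBFS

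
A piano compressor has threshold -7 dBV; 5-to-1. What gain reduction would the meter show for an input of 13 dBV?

16 dB

13 dBV exceeds the threshold by 20 dB.
A 5:1 ratio leaves 4 dB of that excess.
So the signal is attenuated by 20 − 4 = 16 dB.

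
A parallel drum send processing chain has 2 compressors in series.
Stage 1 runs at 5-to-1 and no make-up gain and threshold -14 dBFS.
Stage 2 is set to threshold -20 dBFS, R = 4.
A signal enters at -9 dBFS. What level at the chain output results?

Stage 1: overshoot 5 dB → 5/5 = 1 dB → -13 dBFS.
Stage 2: -13 dBFS is 7 dB over -20 dBFS; at 4:1 that becomes 1.75 dB over, giving -18.25 dBFS.

-18.25 dBFS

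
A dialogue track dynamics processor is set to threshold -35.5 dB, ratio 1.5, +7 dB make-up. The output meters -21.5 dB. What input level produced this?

-25 dB

Before make-up, the level was -21.5 − 7 = -28.5 dB.
Post-compression overshoot = -28.5 − (-35.5) = 7 dB.
Input overshoot = R × output overshoot = 10.5 dB → input = -35.5 + 10.5 = -25 dB.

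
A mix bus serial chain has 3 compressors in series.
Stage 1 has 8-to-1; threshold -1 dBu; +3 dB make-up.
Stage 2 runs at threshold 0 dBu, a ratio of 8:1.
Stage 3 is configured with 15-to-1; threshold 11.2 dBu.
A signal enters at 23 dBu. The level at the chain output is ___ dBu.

Stage 1: 24 dB above -1 dBu, reduced 8:1 to 3 dB above → 2 dBu; +3 dB make-up → 5 dBu.
Stage 2: 5 dBu is 5 dB over 0 dBu; at 8:1 that becomes 0.625 dB over, giving 0.625 dBu.
Stage 3: below threshold (0.625 ≤ 11.2); passes unchanged; output 0.625 dBu.

0.625 dBu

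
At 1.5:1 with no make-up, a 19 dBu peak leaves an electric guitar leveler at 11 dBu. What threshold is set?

Gain reduction = 19 − 11 = 8 dB; output overshoot = GR / (R − 1) = 8 / 0.5 = 16 dB.
Threshold = output − output overshoot = 11 − 16 = -5 dBu.

-5 dBu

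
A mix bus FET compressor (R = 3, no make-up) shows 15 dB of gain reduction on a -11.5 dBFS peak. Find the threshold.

-34 dBFS

Input is 22.5 dB above T (since output overshoot × R = input overshoot: (-26.5 − T)·3 = -11.5 − T gives T = -34 dBFS).
Check: -34 + (-11.5 − (-34))/3 = -34 + 7.5 = -26.5 dBFS. ✓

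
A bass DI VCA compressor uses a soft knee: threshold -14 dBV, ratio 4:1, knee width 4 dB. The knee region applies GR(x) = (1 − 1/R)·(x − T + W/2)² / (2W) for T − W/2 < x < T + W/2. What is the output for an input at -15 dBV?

x − T + W/2 = -15 − (-14) + 2 = 1.
GR = (1 − 1/4) × 1² / 8 = 0.75 × 1 / 8 = 0.09375 dB.
Output = -15 − 0.09375 = -15.09375 dBV.

-15.09375 dBV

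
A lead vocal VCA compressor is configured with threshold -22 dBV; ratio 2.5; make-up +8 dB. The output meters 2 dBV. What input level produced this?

18 dBV

Stripping the +8 dB make-up gives -6 dBV at the gain stage.
Post-compression overshoot = -6 − (-22) = 16 dB.
Input overshoot = R × output overshoot = 40 dB → input = -22 + 40 = 18 dBV.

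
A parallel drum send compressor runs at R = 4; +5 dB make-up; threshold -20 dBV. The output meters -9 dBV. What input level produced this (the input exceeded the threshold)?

Remove make-up: -9 − 5 = -14 dBV.
That's 6 dB above the -20 dBV threshold.
Undo the ratio: input overshoot = 6 × 4 = 24 dB, giving input = 4 dBV.

4 dBV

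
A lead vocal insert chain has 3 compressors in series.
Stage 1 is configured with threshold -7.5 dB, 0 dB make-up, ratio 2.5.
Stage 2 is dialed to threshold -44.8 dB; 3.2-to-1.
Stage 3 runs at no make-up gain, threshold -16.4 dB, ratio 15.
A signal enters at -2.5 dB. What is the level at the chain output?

-32.51875 dB

Stage 1: overshoot 5 dB → 5/2.5 = 2 dB → -5.5 dB.
Stage 2: overshoot 39.3 dB → 39.3/3.2 = 12.28125 dB → -32.51875 dB.
Stage 3: -32.51875 dB ≤ -16.4 dB, so stage 3 doesn't engage; output -32.51875 dB.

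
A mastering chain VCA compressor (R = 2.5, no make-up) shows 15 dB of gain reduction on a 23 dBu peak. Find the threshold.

-2 dBu

Gain reduction = 23 − 8 = 15 dB; output overshoot = GR / (R − 1) = 15 / 1.5 = 10 dB.
Threshold = output − output overshoot = 8 − 10 = -2 dBu.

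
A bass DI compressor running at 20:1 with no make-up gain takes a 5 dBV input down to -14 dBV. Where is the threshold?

-15 dBV

Let T be the threshold. Output overshoot = (input overshoot)/R, so -14 − T = (5 − T)/20.
20·(-14 − T) = 5 − T → 19·T = -280 − 5 = -285.
T = -285/19 = -15 dBV.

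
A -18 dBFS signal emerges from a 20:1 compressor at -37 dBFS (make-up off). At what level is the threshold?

Gain reduction = -18 − (-37) = 19 dB; output overshoot = GR / (R − 1) = 19 / 19 = 1 dB.
Threshold = output − output overshoot = -37 − 1 = -38 dBFS.

-38 dBFS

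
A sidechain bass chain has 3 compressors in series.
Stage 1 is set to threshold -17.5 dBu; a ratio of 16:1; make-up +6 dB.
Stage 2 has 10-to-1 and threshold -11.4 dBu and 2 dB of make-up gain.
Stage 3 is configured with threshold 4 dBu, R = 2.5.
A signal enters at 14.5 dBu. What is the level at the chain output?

Stage 1: 14.5 dBu is 32 dB over -17.5 dBu; at 16:1 that becomes 2 dB over, giving -15.5 dBu; +6 dB make-up → -9.5 dBu.
Stage 2: overshoot 1.9 dB → 1.9/10 = 0.19 dB → -11.21 dBu; +2 dB make-up → -9.21 dBu.
Stage 3: below threshold (-9.21 ≤ 4); passes unchanged; output -9.21 dBu.

-9.21 dBu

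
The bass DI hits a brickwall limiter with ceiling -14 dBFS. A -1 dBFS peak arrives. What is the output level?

-14 dBFS

At ∞:1, everything above -14 dBFS is held at the ceiling.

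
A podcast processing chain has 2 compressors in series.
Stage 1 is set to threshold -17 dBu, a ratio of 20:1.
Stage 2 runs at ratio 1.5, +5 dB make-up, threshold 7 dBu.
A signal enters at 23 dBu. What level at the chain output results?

-10 dBu

Stage 1: 23 dBu is 40 dB over -17 dBu; at 20:1 that becomes 2 dB over, giving -15 dBu.
Stage 2: below threshold (-15 ≤ 7); passes unchanged; make-up brings it to -10 dBu.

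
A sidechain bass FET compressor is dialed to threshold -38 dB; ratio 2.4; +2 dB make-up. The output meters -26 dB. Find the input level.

Remove make-up: -26 − 2 = -28 dB.
The compressed level sits -28 − (-38) = 10 dB over threshold.
Input overshoot = R × output overshoot = 24 dB → input = -38 + 24 = -14 dB.

-14 dB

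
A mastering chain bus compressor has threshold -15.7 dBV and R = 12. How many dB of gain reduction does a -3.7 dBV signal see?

11 dB

The signal is 12 dB above threshold.
After 12:1 compression the overshoot becomes 12/12 = 1 dB.
GR = overshoot in − overshoot out = 12 − 1 = 11 dB.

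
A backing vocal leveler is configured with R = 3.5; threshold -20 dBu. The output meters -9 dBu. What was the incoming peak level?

18.5 dBu

Post-compression overshoot = -9 − (-20) = 11 dB.
Undo the ratio: input overshoot = 11 × 3.5 = 38.5 dB, giving input = 18.5 dBu.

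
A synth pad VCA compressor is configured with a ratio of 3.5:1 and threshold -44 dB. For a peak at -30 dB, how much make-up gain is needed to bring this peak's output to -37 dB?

3 dB

Without make-up, output = threshold + overshoot/3.5 = -44 + 4 = -40 dB.
Gap to target: 3 dB.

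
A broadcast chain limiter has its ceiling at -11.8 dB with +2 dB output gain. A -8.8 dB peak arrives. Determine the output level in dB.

-9.8 dB

A brickwall limiter is an ∞:1 compressor: any input above the ceiling is clamped to -11.8 dB.
Output gain then adds 2 dB: -11.8 + 2 = -9.8 dB.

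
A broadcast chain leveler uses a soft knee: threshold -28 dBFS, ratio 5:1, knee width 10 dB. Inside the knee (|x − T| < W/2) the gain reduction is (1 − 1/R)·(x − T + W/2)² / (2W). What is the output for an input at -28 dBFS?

x − T + W/2 = -28 − (-28) + 5 = 5.
GR = (1 − 1/5) × 5² / 20 = 0.8 × 25 / 20 = 1 dB.
Output = -28 − 1 = -29 dBFS.

-29 dBFS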